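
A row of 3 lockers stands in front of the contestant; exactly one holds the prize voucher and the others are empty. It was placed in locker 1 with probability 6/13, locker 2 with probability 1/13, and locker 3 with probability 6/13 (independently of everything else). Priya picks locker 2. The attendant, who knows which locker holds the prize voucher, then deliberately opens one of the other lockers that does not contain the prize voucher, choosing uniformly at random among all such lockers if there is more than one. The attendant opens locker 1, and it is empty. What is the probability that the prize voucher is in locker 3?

Apply Bayes' rule, conditioning on where the prize voucher actually is.
If it is in locker 1 (prior 6/13): the attendant opened locker 1, so this case is ruled out; weight (6/13)·0 = 0.
If it is in locker 2 (prior 1/13): the attendant has 2 equally likely choices, so probability 1/2; weight (1/13)·(1/2) = 1/26.
If it is in locker 3 (prior 6/13): the attendant has no choice, probability 1; weight (6/13)·1 = 6/13.
The weights sum to 1/2.
So P(the prize voucher in locker 3 | the attendant opened locker 1) = (6/13) / (1/2) = 12/13.

12/13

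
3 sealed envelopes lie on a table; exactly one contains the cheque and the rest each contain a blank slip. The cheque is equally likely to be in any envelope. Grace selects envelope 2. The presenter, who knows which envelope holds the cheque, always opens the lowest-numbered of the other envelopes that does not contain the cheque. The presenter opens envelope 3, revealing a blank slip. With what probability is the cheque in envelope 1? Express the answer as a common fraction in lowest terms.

Consider each possible location of the cheque in turn.
If it is in envelope 1 (prior 1/3): envelope 3 is the lowest-numbered option available, probability 1; weight (1/3)·1 = 1/3.
If it is in envelope 2 (prior 1/3): the presenter would have opened envelope 1 instead, probability 0; weight (1/3)·0 = 0.
If it is in envelope 3 (prior 1/3): the presenter opened envelope 3, so this case is ruled out; weight (1/3)·0 = 0.
The weights sum to 1/3.
So P(the cheque in envelope 1 | the presenter opened envelope 3) = (1/3) / (1/3) = 1.

1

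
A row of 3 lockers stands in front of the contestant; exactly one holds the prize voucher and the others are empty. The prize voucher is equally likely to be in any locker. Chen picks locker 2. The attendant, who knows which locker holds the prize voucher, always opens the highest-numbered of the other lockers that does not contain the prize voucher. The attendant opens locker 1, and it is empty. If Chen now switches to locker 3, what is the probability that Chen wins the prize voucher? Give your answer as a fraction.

1

Condition on the true location of the prize voucher.
If it is in locker 1 (prior 1/3): the attendant opened locker 1, so this case is ruled out; weight (1/3)·0 = 0.
If it is in locker 2 (prior 1/3): the attendant would have opened locker 3 instead, probability 0; weight (1/3)·0 = 0.
If it is in locker 3 (prior 1/3): locker 1 is the highest-numbered option available, probability 1; weight (1/3)·1 = 1/3.
The weights sum to 1/3.
So P(the prize voucher in locker 3 | the attendant opened locker 1) = (1/3) / (1/3) = 1.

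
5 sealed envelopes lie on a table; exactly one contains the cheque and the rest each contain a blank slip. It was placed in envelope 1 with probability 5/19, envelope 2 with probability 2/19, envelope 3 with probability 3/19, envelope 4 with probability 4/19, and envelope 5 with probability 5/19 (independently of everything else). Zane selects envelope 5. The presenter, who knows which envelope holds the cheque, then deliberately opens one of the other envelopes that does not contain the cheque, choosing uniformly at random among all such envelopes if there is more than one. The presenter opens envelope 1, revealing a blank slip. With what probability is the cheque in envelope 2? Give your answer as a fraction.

8/51

Apply Bayes' rule, conditioning on where the cheque actually is.
If it is in envelope 1 (prior 5/19): the presenter opened envelope 1, so this case is ruled out; weight (5/19)·0 = 0.
If it is in envelope 2 (prior 2/19): the presenter has 3 equally likely choices, so probability 1/3; weight (2/19)·(1/3) = 2/57.
If it is in envelope 3 (prior 3/19): the presenter has 3 equally likely choices, so probability 1/3; weight (3/19)·(1/3) = 1/19.
If it is in envelope 4 (prior 4/19): the presenter has 3 equally likely choices, so probability 1/3; weight (4/19)·(1/3) = 4/57.
If it is in envelope 5 (prior 5/19): the presenter has 4 equally likely choices, so probability 1/4; weight (5/19)·(1/4) = 5/76.
The weights sum to 17/76.
So P(the cheque in envelope 2 | the presenter opened envelope 1) = (2/57) / (17/76) = 8/51.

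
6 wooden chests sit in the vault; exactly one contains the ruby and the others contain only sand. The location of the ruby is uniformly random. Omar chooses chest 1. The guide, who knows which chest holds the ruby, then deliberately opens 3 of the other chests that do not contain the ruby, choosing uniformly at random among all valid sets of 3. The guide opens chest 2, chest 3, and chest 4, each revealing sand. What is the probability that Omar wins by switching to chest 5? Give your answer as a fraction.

Apply Bayes' rule, conditioning on where the ruby actually is.
If it is in chest 1 (prior 1/6): the guide has 10 equally likely choices, so probability 1/10; weight (1/6)·(1/10) = 1/60.
If it is in any of chests 2, 3, and 4 (prior 1/6 each): that chest was opened and seen not to hold the prize — ruled out; weight (1/6)·0 = 0 each.
If it is in either of chests 5 and 6 (prior 1/6 each): the guide has 4 equally likely choices, so probability 1/4; weight (1/6)·(1/4) = 1/24 each.
The weights sum to 1/10.
So P(the ruby in chest 5 | the guide opened chest 2, chest 3, and chest 4) = (1/24) / (1/10) = 5/12.

5/12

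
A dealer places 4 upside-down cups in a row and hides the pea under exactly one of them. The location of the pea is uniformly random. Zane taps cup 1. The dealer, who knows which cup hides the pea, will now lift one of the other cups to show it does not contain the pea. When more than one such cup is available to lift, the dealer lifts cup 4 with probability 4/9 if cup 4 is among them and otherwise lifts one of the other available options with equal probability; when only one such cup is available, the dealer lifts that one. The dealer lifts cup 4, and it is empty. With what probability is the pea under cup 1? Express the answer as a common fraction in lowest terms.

1/3

Apply Bayes' rule, conditioning on where the pea actually is.
If it is under any of cups 1, 2, and 3 (prior 1/4 each): cup 4 is available, opened with probability 4/9; weight (1/4)·(4/9) = 1/9 each.
If it is under cup 4 (prior 1/4): the dealer opened cup 4, so this case is ruled out; weight (1/4)·0 = 0.
The weights sum to 1/3.
So P(the pea under cup 1 | the dealer opened cup 4) = (1/9) / (1/3) = 1/3.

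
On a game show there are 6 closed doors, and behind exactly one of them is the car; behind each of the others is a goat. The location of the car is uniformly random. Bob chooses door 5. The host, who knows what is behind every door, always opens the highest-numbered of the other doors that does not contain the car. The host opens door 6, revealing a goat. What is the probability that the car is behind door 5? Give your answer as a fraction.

1/5

Apply Bayes' rule, conditioning on where the car actually is.
If it is behind any of doors 1, 2, 3, 4, and 5 (prior 1/6 each): door 6 is the highest-numbered option available, probability 1; weight (1/6)·1 = 1/6 each.
If it is behind door 6 (prior 1/6): the host opened door 6, so this case is ruled out; weight (1/6)·0 = 0.
The weights sum to 5/6.
So P(the car behind door 5 | the host opened door 6) = (1/6) / (5/6) = 1/5.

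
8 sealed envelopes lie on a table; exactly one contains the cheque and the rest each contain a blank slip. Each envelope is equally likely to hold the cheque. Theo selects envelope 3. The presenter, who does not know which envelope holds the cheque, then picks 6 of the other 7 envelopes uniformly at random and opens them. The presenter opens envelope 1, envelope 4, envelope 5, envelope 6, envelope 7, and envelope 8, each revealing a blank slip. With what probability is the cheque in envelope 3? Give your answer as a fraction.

1/2

Because the presenter chose which envelopes to open without knowing where the cheque is, the choice is independent of the prize location. Learning that none of the 6 opened envelopes holds the cheque simply rules out those 6 locations and leaves the remaining 2 envelopes still equally likely by symmetry.
So P(the cheque in envelope 3) = 1/2.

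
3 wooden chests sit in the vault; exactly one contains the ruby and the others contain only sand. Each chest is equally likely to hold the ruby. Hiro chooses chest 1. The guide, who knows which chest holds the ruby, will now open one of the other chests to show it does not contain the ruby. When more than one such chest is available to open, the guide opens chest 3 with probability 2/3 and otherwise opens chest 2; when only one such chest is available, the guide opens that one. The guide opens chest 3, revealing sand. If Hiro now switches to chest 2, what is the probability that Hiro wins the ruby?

Condition on the true location of the ruby.
If it is in chest 1 (prior 1/3): chest 3 is available, opened with probability 2/3; weight (1/3)·(2/3) = 2/9.
If it is in chest 2 (prior 1/3): only chest 3 is available, probability 1; weight (1/3)·1 = 1/3.
If it is in chest 3 (prior 1/3): the guide opened chest 3, so this case is ruled out; weight (1/3)·0 = 0.
The weights sum to 5/9.
So P(the ruby in chest 2 | the guide opened chest 3) = (1/3) / (5/9) = 3/5.

3/5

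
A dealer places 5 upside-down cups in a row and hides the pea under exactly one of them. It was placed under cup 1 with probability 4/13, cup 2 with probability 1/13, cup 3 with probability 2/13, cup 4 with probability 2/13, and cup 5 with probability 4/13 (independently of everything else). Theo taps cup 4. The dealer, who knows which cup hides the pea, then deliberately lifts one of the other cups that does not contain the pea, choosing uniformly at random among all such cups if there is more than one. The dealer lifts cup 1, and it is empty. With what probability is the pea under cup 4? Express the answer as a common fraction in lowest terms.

Apply Bayes' rule, conditioning on where the pea actually is.
If it is under cup 1 (prior 4/13): the dealer opened cup 1, so this case is ruled out; weight (4/13)·0 = 0.
If it is under cup 2 (prior 1/13): the dealer has 3 equally likely choices, so probability 1/3; weight (1/13)·(1/3) = 1/39.
If it is under cup 3 (prior 2/13): the dealer has 3 equally likely choices, so probability 1/3; weight (2/13)·(1/3) = 2/39.
If it is under cup 4 (prior 2/13): the dealer has 4 equally likely choices, so probability 1/4; weight (2/13)·(1/4) = 1/26.
If it is under cup 5 (prior 4/13): the dealer has 3 equally likely choices, so probability 1/3; weight (4/13)·(1/3) = 4/39.
The weights sum to 17/78.
So P(the pea under cup 4 | the dealer opened cup 1) = (1/26) / (17/78) = 3/17.

3/17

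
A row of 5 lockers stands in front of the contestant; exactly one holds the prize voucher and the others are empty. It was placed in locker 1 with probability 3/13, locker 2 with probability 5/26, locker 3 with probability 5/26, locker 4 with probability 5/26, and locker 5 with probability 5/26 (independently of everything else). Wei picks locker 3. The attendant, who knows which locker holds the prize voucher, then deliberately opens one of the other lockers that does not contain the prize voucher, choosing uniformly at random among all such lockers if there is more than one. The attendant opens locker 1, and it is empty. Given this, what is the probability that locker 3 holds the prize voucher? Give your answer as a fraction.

Condition on the true location of the prize voucher.
If it is in locker 1 (prior 3/13): the attendant opened locker 1, so this case is ruled out; weight (3/13)·0 = 0.
If it is in any of lockers 2, 4, and 5 (prior 5/26 each): the attendant has 3 equally likely choices, so probability 1/3; weight (5/26)·(1/3) = 5/78 each.
If it is in locker 3 (prior 5/26): the attendant has 4 equally likely choices, so probability 1/4; weight (5/26)·(1/4) = 5/104.
The weights sum to 25/104.
So P(the prize voucher in locker 3 | the attendant opened locker 1) = (5/104) / (25/104) = 1/5.

1/5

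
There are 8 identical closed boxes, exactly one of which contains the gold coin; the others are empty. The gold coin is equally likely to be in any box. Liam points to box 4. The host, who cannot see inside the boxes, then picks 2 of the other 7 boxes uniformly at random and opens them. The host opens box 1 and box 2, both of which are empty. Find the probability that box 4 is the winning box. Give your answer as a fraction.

1/6

Consider each possible location of the gold coin in turn.
If it is in either of boxes 1 and 2 (prior 1/8 each): that box was opened and seen not to hold the prize — ruled out; weight (1/8)·0 = 0 each.
If it is in any of boxes 3, 4, 5, 6, 7, and 8 (prior 1/8 each): the host picks exactly this set with probability 1/21 regardless, and none is the prize; weight (1/8)·(1/21) = 1/168 each.
The weights sum to 1/28.
So P(the gold coin in box 4 | the host opened box 1 and box 2) = (1/168) / (1/28) = 1/6.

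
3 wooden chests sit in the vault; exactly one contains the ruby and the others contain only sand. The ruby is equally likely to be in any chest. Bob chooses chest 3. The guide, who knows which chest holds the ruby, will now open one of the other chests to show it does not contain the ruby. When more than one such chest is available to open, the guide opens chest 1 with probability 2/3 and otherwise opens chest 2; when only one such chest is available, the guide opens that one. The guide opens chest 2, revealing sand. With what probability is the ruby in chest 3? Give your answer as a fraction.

Apply Bayes' rule, conditioning on where the ruby actually is.
If it is in chest 1 (prior 1/3): only chest 2 is available, probability 1; weight (1/3)·1 = 1/3.
If it is in chest 2 (prior 1/3): the guide opened chest 2, so this case is ruled out; weight (1/3)·0 = 0.
If it is in chest 3 (prior 1/3): chest 1 is available but not opened, probability 1/3; weight (1/3)·(1/3) = 1/9.
The weights sum to 4/9.
So P(the ruby in chest 3 | the guide opened chest 2) = (1/9) / (4/9) = 1/4.

1/4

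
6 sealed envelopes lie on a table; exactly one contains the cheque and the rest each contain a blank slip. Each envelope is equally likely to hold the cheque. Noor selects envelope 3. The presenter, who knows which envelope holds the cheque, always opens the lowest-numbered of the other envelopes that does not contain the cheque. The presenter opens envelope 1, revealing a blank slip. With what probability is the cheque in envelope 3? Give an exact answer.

1/5

Condition on the true location of the cheque.
If it is in envelope 1 (prior 1/6): the presenter opened envelope 1, so this case is ruled out; weight (1/6)·0 = 0.
If it is in any of envelopes 2, 3, 4, 5, and 6 (prior 1/6 each): envelope 1 is the lowest-numbered option available, probability 1; weight (1/6)·1 = 1/6 each.
The weights sum to 5/6.
So P(the cheque in envelope 3 | the presenter opened envelope 1) = (1/6) / (5/6) = 1/5.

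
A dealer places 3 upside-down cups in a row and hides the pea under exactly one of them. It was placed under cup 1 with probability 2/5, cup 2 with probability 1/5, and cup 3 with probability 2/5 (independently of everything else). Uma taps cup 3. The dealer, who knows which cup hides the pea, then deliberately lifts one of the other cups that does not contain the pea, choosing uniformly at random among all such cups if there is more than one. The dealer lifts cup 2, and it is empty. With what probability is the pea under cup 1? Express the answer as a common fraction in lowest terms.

Condition on the true location of the pea.
If it is under cup 1 (prior 2/5): the dealer has no choice, probability 1; weight (2/5)·1 = 2/5.
If it is under cup 2 (prior 1/5): the dealer opened cup 2, so this case is ruled out; weight (1/5)·0 = 0.
If it is under cup 3 (prior 2/5): the dealer has 2 equally likely choices, so probability 1/2; weight (2/5)·(1/2) = 1/5.
The weights sum to 3/5.
So P(the pea under cup 1 | the dealer opened cup 2) = (2/5) / (3/5) = 2/3.

2/3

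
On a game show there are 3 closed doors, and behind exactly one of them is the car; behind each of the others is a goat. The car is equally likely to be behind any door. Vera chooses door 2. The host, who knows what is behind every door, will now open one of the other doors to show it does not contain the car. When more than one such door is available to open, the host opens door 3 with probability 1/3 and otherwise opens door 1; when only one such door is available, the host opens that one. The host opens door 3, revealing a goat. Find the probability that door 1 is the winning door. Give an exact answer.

3/4

Apply Bayes' rule, conditioning on where the car actually is.
If it is behind door 1 (prior 1/3): only door 3 is available, probability 1; weight (1/3)·1 = 1/3.
If it is behind door 2 (prior 1/3): door 3 is available, opened with probability 1/3; weight (1/3)·(1/3) = 1/9.
If it is behind door 3 (prior 1/3): the host opened door 3, so this case is ruled out; weight (1/3)·0 = 0.
The weights sum to 4/9.
So P(the car behind door 1 | the host opened door 3) = (1/3) / (4/9) = 3/4.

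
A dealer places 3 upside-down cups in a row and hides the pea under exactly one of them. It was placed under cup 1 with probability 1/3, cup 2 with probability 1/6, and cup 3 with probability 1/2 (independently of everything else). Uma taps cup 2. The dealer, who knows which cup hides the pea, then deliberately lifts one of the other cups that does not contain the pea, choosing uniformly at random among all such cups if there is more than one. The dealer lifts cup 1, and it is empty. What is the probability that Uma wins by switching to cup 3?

Condition on the true location of the pea.
If it is under cup 1 (prior 1/3): the dealer opened cup 1, so this case is ruled out; weight (1/3)·0 = 0.
If it is under cup 2 (prior 1/6): the dealer has 2 equally likely choices, so probability 1/2; weight (1/6)·(1/2) = 1/12.
If it is under cup 3 (prior 1/2): the dealer has no choice, probability 1; weight (1/2)·1 = 1/2.
The weights sum to 7/12.
So P(the pea under cup 3 | the dealer opened cup 1) = (1/2) / (7/12) = 6/7.

6/7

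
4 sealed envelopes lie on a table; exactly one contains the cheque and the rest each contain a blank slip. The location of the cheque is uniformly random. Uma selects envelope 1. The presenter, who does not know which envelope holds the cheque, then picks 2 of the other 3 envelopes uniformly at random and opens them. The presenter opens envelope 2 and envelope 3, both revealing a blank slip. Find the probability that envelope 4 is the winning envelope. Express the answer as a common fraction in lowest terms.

Because the presenter chose which envelopes to open without knowing where the cheque is, the choice is independent of the prize location. Learning that none of the 2 opened envelopes holds the cheque simply rules out those 2 locations and leaves the remaining 2 envelopes still equally likely by symmetry.
So P(the cheque in envelope 4) = 1/2.

1/2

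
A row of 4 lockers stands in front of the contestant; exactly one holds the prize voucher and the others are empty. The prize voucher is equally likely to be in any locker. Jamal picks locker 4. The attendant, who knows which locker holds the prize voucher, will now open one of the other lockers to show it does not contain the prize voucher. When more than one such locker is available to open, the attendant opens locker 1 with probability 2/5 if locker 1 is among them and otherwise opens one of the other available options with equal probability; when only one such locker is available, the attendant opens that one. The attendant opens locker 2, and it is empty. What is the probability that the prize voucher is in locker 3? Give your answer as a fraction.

Apply Bayes' rule, conditioning on where the prize voucher actually is.
If it is in locker 1 (prior 1/4): locker 1 holds the prize so is unavailable; the attendant chooses uniformly among the 2 others, probability 1/2; weight (1/4)·(1/2) = 1/8.
If it is in locker 2 (prior 1/4): the attendant opened locker 2, so this case is ruled out; weight (1/4)·0 = 0.
If it is in locker 3 (prior 1/4): locker 1 is available but not opened, probability 3/5; weight (1/4)·(3/5) = 3/20.
If it is in locker 4 (prior 1/4): locker 1 is available but not opened; locker 2 gets probability (1 − 2/5)/2 = 3/10; weight (1/4)·(3/10) = 3/40.
The weights sum to 7/20.
So P(the prize voucher in locker 3 | the attendant opened locker 2) = (3/20) / (7/20) = 3/7.

3/7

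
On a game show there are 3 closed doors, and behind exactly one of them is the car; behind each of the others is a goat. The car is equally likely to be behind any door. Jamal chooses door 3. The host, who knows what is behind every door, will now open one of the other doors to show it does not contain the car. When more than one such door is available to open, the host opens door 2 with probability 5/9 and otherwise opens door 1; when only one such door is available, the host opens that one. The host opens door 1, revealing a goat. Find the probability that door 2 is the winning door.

Apply Bayes' rule, conditioning on where the car actually is.
If it is behind door 1 (prior 1/3): the host opened door 1, so this case is ruled out; weight (1/3)·0 = 0.
If it is behind door 2 (prior 1/3): only door 1 is available, probability 1; weight (1/3)·1 = 1/3.
If it is behind door 3 (prior 1/3): door 2 is available but not opened, probability 4/9; weight (1/3)·(4/9) = 4/27.
The weights sum to 13/27.
So P(the car behind door 2 | the host opened door 1) = (1/3) / (13/27) = 9/13.

9/13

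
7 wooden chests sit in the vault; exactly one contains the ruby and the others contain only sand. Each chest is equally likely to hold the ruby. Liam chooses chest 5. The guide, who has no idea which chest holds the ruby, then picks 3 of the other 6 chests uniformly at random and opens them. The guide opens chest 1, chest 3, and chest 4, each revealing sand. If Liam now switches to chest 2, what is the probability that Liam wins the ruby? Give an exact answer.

1/4

Because the guide chose which chests to open without knowing where the ruby is, the choice is independent of the prize location. Learning that none of the 3 opened chests holds the ruby simply rules out those 3 locations and leaves the remaining 4 chests still equally likely by symmetry.
So P(the ruby in chest 2) = 1/4.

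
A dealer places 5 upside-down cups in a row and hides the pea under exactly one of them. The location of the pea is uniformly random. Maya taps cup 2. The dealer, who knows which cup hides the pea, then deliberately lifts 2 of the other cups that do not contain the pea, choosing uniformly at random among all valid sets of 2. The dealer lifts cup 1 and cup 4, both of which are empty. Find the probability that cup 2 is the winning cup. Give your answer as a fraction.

Consider each possible location of the pea in turn.
If it is under either of cups 1 and 4 (prior 1/5 each): that cup was opened and seen not to hold the prize — ruled out; weight (1/5)·0 = 0 each.
If it is under cup 2 (prior 1/5): the dealer has 6 equally likely choices, so probability 1/6; weight (1/5)·(1/6) = 1/30.
If it is under either of cups 3 and 5 (prior 1/5 each): the dealer has 3 equally likely choices, so probability 1/3; weight (1/5)·(1/3) = 1/15 each.
The weights sum to 1/6.
So P(the pea under cup 2 | the dealer opened cup 1 and cup 4) = (1/30) / (1/6) = 1/5.

1/5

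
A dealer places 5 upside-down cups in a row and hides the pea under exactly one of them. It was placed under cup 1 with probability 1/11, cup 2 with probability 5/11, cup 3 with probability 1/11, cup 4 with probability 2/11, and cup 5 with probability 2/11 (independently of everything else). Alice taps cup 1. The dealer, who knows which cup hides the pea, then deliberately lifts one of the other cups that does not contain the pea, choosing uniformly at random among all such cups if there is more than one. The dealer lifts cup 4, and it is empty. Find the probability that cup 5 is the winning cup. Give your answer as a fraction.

8/35

Apply Bayes' rule, conditioning on where the pea actually is.
If it is under cup 1 (prior 1/11): the dealer has 4 equally likely choices, so probability 1/4; weight (1/11)·(1/4) = 1/44.
If it is under cup 2 (prior 5/11): the dealer has 3 equally likely choices, so probability 1/3; weight (5/11)·(1/3) = 5/33.
If it is under cup 3 (prior 1/11): the dealer has 3 equally likely choices, so probability 1/3; weight (1/11)·(1/3) = 1/33.
If it is under cup 4 (prior 2/11): the dealer opened cup 4, so this case is ruled out; weight (2/11)·0 = 0.
If it is under cup 5 (prior 2/11): the dealer has 3 equally likely choices, so probability 1/3; weight (2/11)·(1/3) = 2/33.
The weights sum to 35/132.
So P(the pea under cup 5 | the dealer opened cup 4) = (2/33) / (35/132) = 8/35.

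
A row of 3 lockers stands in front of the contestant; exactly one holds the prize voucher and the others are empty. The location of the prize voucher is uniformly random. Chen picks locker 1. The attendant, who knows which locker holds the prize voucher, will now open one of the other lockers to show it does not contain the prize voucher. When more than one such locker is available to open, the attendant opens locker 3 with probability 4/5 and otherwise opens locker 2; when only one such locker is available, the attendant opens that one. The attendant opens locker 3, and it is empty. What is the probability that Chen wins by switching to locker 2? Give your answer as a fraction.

5/9

Consider each possible location of the prize voucher in turn.
If it is in locker 1 (prior 1/3): locker 3 is available, opened with probability 4/5; weight (1/3)·(4/5) = 4/15.
If it is in locker 2 (prior 1/3): only locker 3 is available, probability 1; weight (1/3)·1 = 1/3.
If it is in locker 3 (prior 1/3): the attendant opened locker 3, so this case is ruled out; weight (1/3)·0 = 0.
The weights sum to 3/5.
So P(the prize voucher in locker 2 | the attendant opened locker 3) = (1/3) / (3/5) = 5/9.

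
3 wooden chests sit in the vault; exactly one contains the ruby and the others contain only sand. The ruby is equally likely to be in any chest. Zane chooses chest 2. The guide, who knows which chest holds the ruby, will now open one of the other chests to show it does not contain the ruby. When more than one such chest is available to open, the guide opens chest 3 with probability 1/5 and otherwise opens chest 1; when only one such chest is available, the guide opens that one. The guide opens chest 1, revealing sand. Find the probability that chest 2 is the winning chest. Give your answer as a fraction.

Condition on the true location of the ruby.
If it is in chest 1 (prior 1/3): the guide opened chest 1, so this case is ruled out; weight (1/3)·0 = 0.
If it is in chest 2 (prior 1/3): chest 3 is available but not opened, probability 4/5; weight (1/3)·(4/5) = 4/15.
If it is in chest 3 (prior 1/3): only chest 1 is available, probability 1; weight (1/3)·1 = 1/3.
The weights sum to 3/5.
So P(the ruby in chest 2 | the guide opened chest 1) = (4/15) / (3/5) = 4/9.

4/9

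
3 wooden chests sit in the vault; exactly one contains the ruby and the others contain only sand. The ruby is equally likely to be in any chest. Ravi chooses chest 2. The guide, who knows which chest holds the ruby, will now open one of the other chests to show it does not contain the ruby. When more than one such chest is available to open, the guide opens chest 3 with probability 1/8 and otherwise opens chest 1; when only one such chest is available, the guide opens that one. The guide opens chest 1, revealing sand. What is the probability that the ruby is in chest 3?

8/15

Consider each possible location of the ruby in turn.
If it is in chest 1 (prior 1/3): the guide opened chest 1, so this case is ruled out; weight (1/3)·0 = 0.
If it is in chest 2 (prior 1/3): chest 3 is available but not opened, probability 7/8; weight (1/3)·(7/8) = 7/24.
If it is in chest 3 (prior 1/3): only chest 1 is available, probability 1; weight (1/3)·1 = 1/3.
The weights sum to 5/8.
So P(the ruby in chest 3 | the guide opened chest 1) = (1/3) / (5/8) = 8/15.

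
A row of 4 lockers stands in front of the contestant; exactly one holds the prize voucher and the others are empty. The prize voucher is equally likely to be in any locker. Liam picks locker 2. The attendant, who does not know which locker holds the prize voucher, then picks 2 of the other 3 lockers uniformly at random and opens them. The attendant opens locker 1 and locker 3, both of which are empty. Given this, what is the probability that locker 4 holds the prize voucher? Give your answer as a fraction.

Condition on the true location of the prize voucher.
If it is in either of lockers 1 and 3 (prior 1/4 each): that locker was opened and seen not to hold the prize — ruled out; weight (1/4)·0 = 0 each.
If it is in either of lockers 2 and 4 (prior 1/4 each): the attendant picks exactly this set with probability 1/3 regardless, and none is the prize; weight (1/4)·(1/3) = 1/12 each.
The weights sum to 1/6.
So P(the prize voucher in locker 4 | the attendant opened locker 1 and locker 3) = (1/12) / (1/6) = 1/2.

1/2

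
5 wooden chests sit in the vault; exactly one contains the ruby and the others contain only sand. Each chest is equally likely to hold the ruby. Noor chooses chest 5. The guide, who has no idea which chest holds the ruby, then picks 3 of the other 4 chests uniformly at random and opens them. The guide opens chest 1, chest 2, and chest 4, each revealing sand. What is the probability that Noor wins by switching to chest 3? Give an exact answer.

Apply Bayes' rule, conditioning on where the ruby actually is.
If it is in any of chests 1, 2, and 4 (prior 1/5 each): that chest was opened and seen not to hold the prize — ruled out; weight (1/5)·0 = 0 each.
If it is in either of chests 3 and 5 (prior 1/5 each): the guide picks exactly this set with probability 1/4 regardless, and none is the prize; weight (1/5)·(1/4) = 1/20 each.
The weights sum to 1/10.
So P(the ruby in chest 3 | the guide opened chest 1, chest 2, and chest 4) = (1/20) / (1/10) = 1/2.

1/2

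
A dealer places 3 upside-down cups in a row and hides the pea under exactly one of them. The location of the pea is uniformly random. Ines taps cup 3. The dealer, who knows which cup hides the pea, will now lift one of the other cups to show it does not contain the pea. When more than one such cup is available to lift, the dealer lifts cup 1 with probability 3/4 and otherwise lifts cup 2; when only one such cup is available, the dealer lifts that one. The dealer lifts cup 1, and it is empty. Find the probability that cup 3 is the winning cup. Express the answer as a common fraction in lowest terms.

Apply Bayes' rule, conditioning on where the pea actually is.
If it is under cup 1 (prior 1/3): the dealer opened cup 1, so this case is ruled out; weight (1/3)·0 = 0.
If it is under cup 2 (prior 1/3): only cup 1 is available, probability 1; weight (1/3)·1 = 1/3.
If it is under cup 3 (prior 1/3): cup 1 is available, opened with probability 3/4; weight (1/3)·(3/4) = 1/4.
The weights sum to 7/12.
So P(the pea under cup 3 | the dealer opened cup 1) = (1/4) / (7/12) = 3/7.

3/7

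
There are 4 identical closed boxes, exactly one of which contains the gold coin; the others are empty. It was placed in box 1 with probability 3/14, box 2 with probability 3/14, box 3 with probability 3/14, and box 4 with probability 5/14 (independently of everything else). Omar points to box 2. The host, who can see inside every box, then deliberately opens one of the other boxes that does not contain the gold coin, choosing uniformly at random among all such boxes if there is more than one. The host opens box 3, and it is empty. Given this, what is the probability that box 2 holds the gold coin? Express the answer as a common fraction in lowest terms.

Apply Bayes' rule, conditioning on where the gold coin actually is.
If it is in box 1 (prior 3/14): the host has 2 equally likely choices, so probability 1/2; weight (3/14)·(1/2) = 3/28.
If it is in box 2 (prior 3/14): the host has 3 equally likely choices, so probability 1/3; weight (3/14)·(1/3) = 1/14.
If it is in box 3 (prior 3/14): the host opened box 3, so this case is ruled out; weight (3/14)·0 = 0.
If it is in box 4 (prior 5/14): the host has 2 equally likely choices, so probability 1/2; weight (5/14)·(1/2) = 5/28.
The weights sum to 5/14.
So P(the gold coin in box 2 | the host opened box 3) = (1/14) / (5/14) = 1/5.

1/5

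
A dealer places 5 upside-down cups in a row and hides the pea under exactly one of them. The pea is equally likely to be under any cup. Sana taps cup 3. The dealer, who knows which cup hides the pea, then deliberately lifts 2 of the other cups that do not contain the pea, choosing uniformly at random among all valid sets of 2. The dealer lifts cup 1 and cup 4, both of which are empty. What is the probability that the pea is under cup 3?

1/5

Apply Bayes' rule, conditioning on where the pea actually is.
If it is under either of cups 1 and 4 (prior 1/5 each): that cup was opened and seen not to hold the prize — ruled out; weight (1/5)·0 = 0 each.
If it is under either of cups 2 and 5 (prior 1/5 each): the dealer has 3 equally likely choices, so probability 1/3; weight (1/5)·(1/3) = 1/15 each.
If it is under cup 3 (prior 1/5): the dealer has 6 equally likely choices, so probability 1/6; weight (1/5)·(1/6) = 1/30.
The weights sum to 1/6.
So P(the pea under cup 3 | the dealer opened cup 1 and cup 4) = (1/30) / (1/6) = 1/5.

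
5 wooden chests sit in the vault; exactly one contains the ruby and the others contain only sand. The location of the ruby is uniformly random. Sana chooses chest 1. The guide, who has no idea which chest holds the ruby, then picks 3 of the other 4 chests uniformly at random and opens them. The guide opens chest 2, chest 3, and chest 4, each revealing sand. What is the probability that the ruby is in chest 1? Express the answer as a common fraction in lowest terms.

Consider each possible location of the ruby in turn.
If it is in either of chests 1 and 5 (prior 1/5 each): the guide picks exactly this set with probability 1/4 regardless, and none is the prize; weight (1/5)·(1/4) = 1/20 each.
If it is in any of chests 2, 3, and 4 (prior 1/5 each): that chest was opened and seen not to hold the prize — ruled out; weight (1/5)·0 = 0 each.
The weights sum to 1/10.
So P(the ruby in chest 1 | the guide opened chest 2, chest 3, and chest 4) = (1/20) / (1/10) = 1/2.

1/2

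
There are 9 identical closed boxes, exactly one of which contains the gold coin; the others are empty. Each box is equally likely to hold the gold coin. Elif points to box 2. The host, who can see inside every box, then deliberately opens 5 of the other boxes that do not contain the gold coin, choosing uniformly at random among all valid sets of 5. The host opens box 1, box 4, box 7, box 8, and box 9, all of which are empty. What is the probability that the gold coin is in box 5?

Condition on the true location of the gold coin.
If it is in any of boxes 1, 4, 7, 8, and 9 (prior 1/9 each): that box was opened and seen not to hold the prize — ruled out; weight (1/9)·0 = 0 each.
If it is in box 2 (prior 1/9): the host has 56 equally likely choices, so probability 1/56; weight (1/9)·(1/56) = 1/504.
If it is in any of boxes 3, 5, and 6 (prior 1/9 each): the host has 21 equally likely choices, so probability 1/21; weight (1/9)·(1/21) = 1/189 each.
The weights sum to 1/56.
So P(the gold coin in box 5 | the host opened box 1, box 4, box 7, box 8, and box 9) = (1/189) / (1/56) = 8/27.

8/27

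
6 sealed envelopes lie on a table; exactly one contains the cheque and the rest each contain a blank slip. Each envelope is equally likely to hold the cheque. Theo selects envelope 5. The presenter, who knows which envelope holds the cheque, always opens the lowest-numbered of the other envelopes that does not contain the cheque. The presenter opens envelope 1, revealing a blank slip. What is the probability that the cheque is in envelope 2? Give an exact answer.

1/5

Consider each possible location of the cheque in turn.
If it is in envelope 1 (prior 1/6): the presenter opened envelope 1, so this case is ruled out; weight (1/6)·0 = 0.
If it is in any of envelopes 2, 3, 4, 5, and 6 (prior 1/6 each): envelope 1 is the lowest-numbered option available, probability 1; weight (1/6)·1 = 1/6 each.
The weights sum to 5/6.
So P(the cheque in envelope 2 | the presenter opened envelope 1) = (1/6) / (5/6) = 1/5.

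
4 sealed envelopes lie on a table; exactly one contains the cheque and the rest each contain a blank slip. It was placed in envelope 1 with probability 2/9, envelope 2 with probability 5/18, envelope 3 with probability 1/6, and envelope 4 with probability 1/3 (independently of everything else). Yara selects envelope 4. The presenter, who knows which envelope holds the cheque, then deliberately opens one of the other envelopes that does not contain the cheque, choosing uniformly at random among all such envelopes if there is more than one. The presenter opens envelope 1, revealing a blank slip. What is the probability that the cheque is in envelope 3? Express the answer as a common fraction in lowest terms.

Consider each possible location of the cheque in turn.
If it is in envelope 1 (prior 2/9): the presenter opened envelope 1, so this case is ruled out; weight (2/9)·0 = 0.
If it is in envelope 2 (prior 5/18): the presenter has 2 equally likely choices, so probability 1/2; weight (5/18)·(1/2) = 5/36.
If it is in envelope 3 (prior 1/6): the presenter has 2 equally likely choices, so probability 1/2; weight (1/6)·(1/2) = 1/12.
If it is in envelope 4 (prior 1/3): the presenter has 3 equally likely choices, so probability 1/3; weight (1/3)·(1/3) = 1/9.
The weights sum to 1/3.
So P(the cheque in envelope 3 | the presenter opened envelope 1) = (1/12) / (1/3) = 1/4.

1/4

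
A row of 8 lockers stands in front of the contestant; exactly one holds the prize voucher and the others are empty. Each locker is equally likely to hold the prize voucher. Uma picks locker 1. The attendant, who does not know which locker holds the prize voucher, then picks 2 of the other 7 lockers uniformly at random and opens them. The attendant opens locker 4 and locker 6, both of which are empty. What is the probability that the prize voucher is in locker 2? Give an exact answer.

Condition on the true location of the prize voucher.
If it is in any of lockers 1, 2, 3, 5, 7, and 8 (prior 1/8 each): the attendant picks exactly this set with probability 1/21 regardless, and none is the prize; weight (1/8)·(1/21) = 1/168 each.
If it is in either of lockers 4 and 6 (prior 1/8 each): that locker was opened and seen not to hold the prize — ruled out; weight (1/8)·0 = 0 each.
The weights sum to 1/28.
So P(the prize voucher in locker 2 | the attendant opened locker 4 and locker 6) = (1/168) / (1/28) = 1/6.

1/6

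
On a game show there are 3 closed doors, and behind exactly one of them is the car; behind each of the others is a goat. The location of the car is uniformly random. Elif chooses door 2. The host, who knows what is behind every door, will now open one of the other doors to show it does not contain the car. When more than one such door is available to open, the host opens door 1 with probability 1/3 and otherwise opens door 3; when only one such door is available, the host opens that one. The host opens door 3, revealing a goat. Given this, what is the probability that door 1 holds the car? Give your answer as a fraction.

3/5

Consider each possible location of the car in turn.
If it is behind door 1 (prior 1/3): only door 3 is available, probability 1; weight (1/3)·1 = 1/3.
If it is behind door 2 (prior 1/3): door 1 is available but not opened, probability 2/3; weight (1/3)·(2/3) = 2/9.
If it is behind door 3 (prior 1/3): the host opened door 3, so this case is ruled out; weight (1/3)·0 = 0.
The weights sum to 5/9.
So P(the car behind door 1 | the host opened door 3) = (1/3) / (5/9) = 3/5.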